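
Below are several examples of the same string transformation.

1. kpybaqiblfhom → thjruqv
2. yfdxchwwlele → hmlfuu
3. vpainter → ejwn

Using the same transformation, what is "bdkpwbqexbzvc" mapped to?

ktfzgil

Rule — keep every other character starting from the first (positions 1st, 3rd, 5th, ...), then shift every letter 9 places forward in the alphabet (wrapping around).
Working it through for "bdkpwbqexbzvc": intermediate "bkwqxzc", final "ktfzgil".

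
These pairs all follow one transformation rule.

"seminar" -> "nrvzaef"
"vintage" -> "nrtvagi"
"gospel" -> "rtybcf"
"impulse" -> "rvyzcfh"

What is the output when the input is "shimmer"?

ruvzzef

The transformation: sort the characters into alphabetical order, then shift every letter 13 places forward in the alphabet (wrapping around) — i.e. ROT13.
Working it through for "shimmer": intermediate "ehimmrs", final "ruvzzef".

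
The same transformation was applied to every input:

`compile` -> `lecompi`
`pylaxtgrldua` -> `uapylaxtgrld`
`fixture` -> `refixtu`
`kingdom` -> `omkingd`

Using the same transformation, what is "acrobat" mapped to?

The pattern: move the last 2 characters to the front (rotate right by 2).
Applying that to "acrobat" gives "atacrob".

atacrob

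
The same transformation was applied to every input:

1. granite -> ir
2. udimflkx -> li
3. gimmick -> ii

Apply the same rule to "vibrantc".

The pattern: reverse the string, then keep one character in every 3, starting at position 3 (positions 3rd, 6th, 9th, ...).
Starting from "vibrantc": after the first operation, "ctnarbiv"; after the second, "nb".

nb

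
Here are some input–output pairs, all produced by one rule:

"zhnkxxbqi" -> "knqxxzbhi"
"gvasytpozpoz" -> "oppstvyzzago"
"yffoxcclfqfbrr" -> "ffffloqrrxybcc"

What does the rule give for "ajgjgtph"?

The pattern: sort the characters into alphabetical order, then move the first 3 characters to the end (rotate left by 3).
On "ajgjgtph": the first step gives "agghjjpt", and the second then gives "hjjptagg".

hjjptagg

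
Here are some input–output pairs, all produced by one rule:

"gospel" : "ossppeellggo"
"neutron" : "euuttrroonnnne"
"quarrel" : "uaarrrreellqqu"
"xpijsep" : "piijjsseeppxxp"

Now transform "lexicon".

exxiiccoonnlle

What's happening: double every character, then move the first 3 characters to the end (rotate left by 3).
Working it through for "lexicon": intermediate "lleexxiiccoonn", final "exxiiccoonnlle".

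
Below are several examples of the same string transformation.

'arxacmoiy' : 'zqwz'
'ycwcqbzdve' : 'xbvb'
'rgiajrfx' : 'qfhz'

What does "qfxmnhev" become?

pewl

The rule is to shift every letter 1 place backward in the alphabet (wrapping around), then keep only the first 4 characters.
Applying both steps to "qfxmnhev": "pewlmgdu", then "pewl".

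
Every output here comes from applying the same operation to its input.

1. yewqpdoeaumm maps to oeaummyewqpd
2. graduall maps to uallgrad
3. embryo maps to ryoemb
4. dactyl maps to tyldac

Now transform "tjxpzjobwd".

jobwdtjxpz

The pattern: swap the front and back halves of the string.
On "tjxpzjobwd" that produces "jobwdtjxpz".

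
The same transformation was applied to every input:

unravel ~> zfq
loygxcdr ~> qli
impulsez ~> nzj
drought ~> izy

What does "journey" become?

owd

In each case the input is transformed by: shift every letter 5 places forward in the alphabet (wrapping around), then keep one character in every 3, starting at position 1 (positions 1st, 4th, 7th, ...).
For "journey", step one produces "otzwsjd"; step two turns that into "owd".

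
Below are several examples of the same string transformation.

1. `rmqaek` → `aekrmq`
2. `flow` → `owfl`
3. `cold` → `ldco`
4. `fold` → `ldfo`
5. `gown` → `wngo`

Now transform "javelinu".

linujave

Rule — swap the front and back halves of the string.
So "javelinu" becomes "linujave".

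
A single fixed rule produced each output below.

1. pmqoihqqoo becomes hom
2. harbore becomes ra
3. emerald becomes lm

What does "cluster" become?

el

Rule — move the first 3 characters to the end (rotate left by 3), then keep one character in every 3, starting at position 3 (positions 3rd, 6th, 9th, ...).
Applying both steps to "cluster": "sterclu", then "el".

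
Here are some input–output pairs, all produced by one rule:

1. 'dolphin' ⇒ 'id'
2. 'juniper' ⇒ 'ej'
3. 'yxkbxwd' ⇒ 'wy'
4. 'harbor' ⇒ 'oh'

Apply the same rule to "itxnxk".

The pattern: swap the first and last characters, then keep only the last 2 characters.
Starting from "itxnxk": after the first operation, "ktxnxi"; after the second, "xi".

xi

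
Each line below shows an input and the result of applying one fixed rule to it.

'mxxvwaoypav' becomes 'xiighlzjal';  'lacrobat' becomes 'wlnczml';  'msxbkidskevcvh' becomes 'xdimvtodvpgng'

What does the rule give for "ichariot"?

The rule is to delete the last character, then shift every letter 11 places forward in the alphabet (wrapping around).
For "ichariot", step one produces "ichario"; step two turns that into "tnslctz".
(Check on "lacrobat": → "lacroba" → "wlnczml" ✓)

tnslctz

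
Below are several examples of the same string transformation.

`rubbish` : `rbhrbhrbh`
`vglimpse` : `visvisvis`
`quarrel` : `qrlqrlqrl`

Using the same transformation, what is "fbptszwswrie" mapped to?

ftwrftwrftwr

The pattern: keep one character in every 3, starting at position 1 (positions 1st, 4th, 7th, ...), then write the whole string 3 times in a row.
For "fbptszwswrie", step one produces "ftwr"; step two turns that into "ftwrftwrftwr".
(Check on "vglimpse": → "vis" → "visvisvis" ✓)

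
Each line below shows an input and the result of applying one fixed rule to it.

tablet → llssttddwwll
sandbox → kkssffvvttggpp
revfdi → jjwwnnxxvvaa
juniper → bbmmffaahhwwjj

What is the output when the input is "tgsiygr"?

The rule is to double every character, then shift every letter 8 places backward in the alphabet (wrapping around).
"tgsiygr" → "llyykkaaqqyyjj".

llyykkaaqqyyjj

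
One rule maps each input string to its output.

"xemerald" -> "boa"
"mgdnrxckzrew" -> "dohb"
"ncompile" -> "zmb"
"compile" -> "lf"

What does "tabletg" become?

In each case the input is transformed by: keep one character in every 3, starting at position 2 (positions 2nd, 5th, 8th, ...), then shift every letter 3 places backward in the alphabet (wrapping around).
Applying both steps to "tabletg": "ae", then "xb".

xb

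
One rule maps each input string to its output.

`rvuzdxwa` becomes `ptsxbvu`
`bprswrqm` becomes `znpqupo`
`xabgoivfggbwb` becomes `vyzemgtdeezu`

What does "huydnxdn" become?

fswblvb

The pattern: shift every letter 2 places backward in the alphabet (wrapping around), then delete the last character.
On "huydnxdn" that produces "fswblvb".
(Check on "rvuzdxwa": → "ptsxbvuy" → "ptsxbvu" ✓)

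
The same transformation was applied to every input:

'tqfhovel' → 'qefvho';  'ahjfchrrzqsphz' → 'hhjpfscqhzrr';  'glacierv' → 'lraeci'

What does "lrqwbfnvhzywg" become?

rwqywzbhfvn

The rule is to take characters alternately from the front and the back (1st, last, 2nd, 2nd-last, ...), then delete the first 2 characters.
Starting from "lrqwbfnvhzywg": after the first operation, "lgrwqywzbhfvn"; after the second, "rwqywzbhfvn".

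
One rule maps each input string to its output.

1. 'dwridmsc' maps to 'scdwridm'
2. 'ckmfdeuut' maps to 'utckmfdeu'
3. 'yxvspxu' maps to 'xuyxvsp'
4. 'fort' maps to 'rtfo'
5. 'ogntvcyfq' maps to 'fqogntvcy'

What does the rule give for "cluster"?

The pattern: move the last 2 characters to the front (rotate right by 2).
"cluster" → "erclust".

erclust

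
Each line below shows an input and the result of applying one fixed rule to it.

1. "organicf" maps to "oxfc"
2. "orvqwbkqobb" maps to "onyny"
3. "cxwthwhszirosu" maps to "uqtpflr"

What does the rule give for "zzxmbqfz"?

What's happening: keep every other character starting from the second (positions 2nd, 4th, 6th, ...), then shift every letter 3 places backward in the alphabet (wrapping around).
Starting from "zzxmbqfz": after the first operation, "zmqz"; after the second, "wjnw".
(Check on "orvqwbkqobb": → "rqbqb" → "onyny" ✓)

wjnw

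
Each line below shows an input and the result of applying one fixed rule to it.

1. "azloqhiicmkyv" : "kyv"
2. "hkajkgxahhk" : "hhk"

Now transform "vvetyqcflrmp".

Looking at the pairs, the operation is to keep only the last 3 characters.
Doing the same to "vvetyqcflrmp": "rmp".

rmp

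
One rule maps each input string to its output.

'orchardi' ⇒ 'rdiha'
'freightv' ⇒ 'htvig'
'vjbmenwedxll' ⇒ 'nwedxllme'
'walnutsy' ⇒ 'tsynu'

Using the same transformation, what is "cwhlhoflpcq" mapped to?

Looking at the pairs, the operation is to delete the first 3 characters, then move the first 2 characters to the end (rotate left by 2).
"cwhlhoflpcq" → "lhoflpcq" → "oflpcqlh".

oflpcqlh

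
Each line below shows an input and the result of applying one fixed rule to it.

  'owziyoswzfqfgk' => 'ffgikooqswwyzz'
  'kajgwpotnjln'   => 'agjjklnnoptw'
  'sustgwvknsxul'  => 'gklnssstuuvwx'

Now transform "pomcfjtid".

cdfijmopt

What's happening: sort the characters into alphabetical order.
On "pomcfjtid" that produces "cdfijmopt".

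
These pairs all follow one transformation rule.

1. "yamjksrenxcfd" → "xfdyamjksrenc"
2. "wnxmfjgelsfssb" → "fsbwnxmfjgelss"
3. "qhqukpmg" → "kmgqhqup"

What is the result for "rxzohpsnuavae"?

The transformation: move the last 3 characters to the front (rotate right by 3), then swap the first and last characters.
On "rxzohpsnuavae": the first step gives "vaerxzohpsnua", and the second then gives "aaerxzohpsnuv".

aaerxzohpsnuv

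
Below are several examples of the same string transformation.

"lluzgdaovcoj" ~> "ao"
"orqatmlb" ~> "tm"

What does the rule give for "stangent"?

The transformation: swap the front and back halves of the string, then keep only the first 2 characters.
On "stangent" that produces "ge".

ge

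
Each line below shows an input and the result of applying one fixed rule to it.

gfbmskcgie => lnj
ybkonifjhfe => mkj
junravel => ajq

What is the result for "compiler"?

qjw

Each output is the input with this applied: shift every letter 5 places forward in the alphabet (wrapping around), then keep only the last 3 characters.
For "compiler", step one produces "htrunqjw"; step two turns that into "qjw".
(Check on "junravel": → "ozswfajq" → "ajq" ✓)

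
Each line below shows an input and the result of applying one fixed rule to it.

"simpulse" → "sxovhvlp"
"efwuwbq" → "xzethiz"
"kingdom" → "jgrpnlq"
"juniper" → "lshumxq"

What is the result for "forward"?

zdugiru

The rule is to move the first 3 characters to the end (rotate left by 3), then shift every letter 3 places forward in the alphabet (wrapping around).
"forward" → "wardfor" → "zdugiru".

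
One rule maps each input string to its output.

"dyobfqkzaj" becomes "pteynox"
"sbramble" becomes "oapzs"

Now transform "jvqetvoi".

shjcw

Each output is the input with this applied: shift every letter 12 places backward in the alphabet (wrapping around), then delete the first 3 characters.
For "jvqetvoi", step one produces "xjeshjcw"; step two turns that into "shjcw".
(Check on "dyobfqkzaj": → "rmcpteynox" → "pteynox" ✓)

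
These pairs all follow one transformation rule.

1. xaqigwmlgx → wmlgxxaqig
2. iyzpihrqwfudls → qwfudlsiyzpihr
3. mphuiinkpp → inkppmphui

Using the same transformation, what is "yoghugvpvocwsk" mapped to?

The pattern: swap the front and back halves of the string.
Applying that to "yoghugvpvocwsk" gives "pvocwskyoghugv".

pvocwskyoghugv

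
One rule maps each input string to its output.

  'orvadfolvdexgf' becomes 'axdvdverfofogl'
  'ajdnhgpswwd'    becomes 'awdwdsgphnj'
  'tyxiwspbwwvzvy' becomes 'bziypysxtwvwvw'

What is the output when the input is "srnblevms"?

bveslsmrn

What's happening: sort the characters into alphabetical order, then take characters alternately from the front and the back (1st, last, 2nd, 2nd-last, ...).
Applying that to "srnblevms" gives "bveslsmrn".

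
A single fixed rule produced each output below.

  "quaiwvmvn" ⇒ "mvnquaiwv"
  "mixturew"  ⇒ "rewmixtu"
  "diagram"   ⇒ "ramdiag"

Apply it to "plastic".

ticplas

What's happening: move the last 3 characters to the front (rotate right by 3).
Applying that to "plastic" gives "ticplas".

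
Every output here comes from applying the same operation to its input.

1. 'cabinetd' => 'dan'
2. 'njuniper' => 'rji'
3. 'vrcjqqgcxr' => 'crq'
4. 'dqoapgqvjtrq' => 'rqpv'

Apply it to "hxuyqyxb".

bxq

What's happening: keep one character in every 3, starting at position 2 (positions 2nd, 5th, 8th, ...), then move the last character to the front.
Working it through for "hxuyqyxb": intermediate "xqb", final "bxq".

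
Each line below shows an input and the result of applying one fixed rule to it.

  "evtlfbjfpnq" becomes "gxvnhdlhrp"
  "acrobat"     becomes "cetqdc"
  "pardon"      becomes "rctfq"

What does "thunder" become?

vjwpfg

Looking at the pairs, the operation is to delete the last character, then shift every letter 2 places forward in the alphabet (wrapping around).
Working it through for "thunder": intermediate "thunde", final "vjwpfg".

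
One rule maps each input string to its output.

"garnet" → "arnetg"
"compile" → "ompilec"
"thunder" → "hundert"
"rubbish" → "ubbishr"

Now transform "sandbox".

The transformation: move the first character to the end.
Doing the same to "sandbox": "andboxs".

andboxs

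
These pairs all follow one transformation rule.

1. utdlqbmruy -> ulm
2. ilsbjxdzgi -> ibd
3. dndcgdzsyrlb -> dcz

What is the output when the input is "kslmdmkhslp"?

kmk

The rule is to delete the last 3 characters, then keep one character in every 3, starting at position 1 (positions 1st, 4th, 7th, ...).
On "kslmdmkhslp": the first step gives "kslmdmkh", and the second then gives "kmk".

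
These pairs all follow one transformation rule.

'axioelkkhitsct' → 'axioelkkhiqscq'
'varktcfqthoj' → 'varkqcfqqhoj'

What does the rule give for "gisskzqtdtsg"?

gisskzqqdqsg

Looking at the pairs, the operation is to replace every "t" with "q".
On "gisskzqtdtsg" that produces "gisskzqqdqsg".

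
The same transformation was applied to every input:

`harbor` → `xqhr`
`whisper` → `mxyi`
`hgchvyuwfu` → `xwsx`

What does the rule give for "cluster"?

sbki

Rule — shift every letter 10 places backward in the alphabet (wrapping around), then keep only the first 4 characters.
Applying both steps to "cluster": "sbkijuh", then "sbki".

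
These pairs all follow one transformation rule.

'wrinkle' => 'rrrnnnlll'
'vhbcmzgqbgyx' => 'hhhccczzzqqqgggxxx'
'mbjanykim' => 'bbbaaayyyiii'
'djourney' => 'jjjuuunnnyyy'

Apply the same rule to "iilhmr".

iiihhhrrr

The rule is to keep every other character starting from the second (positions 2nd, 4th, 6th, ...), then repeat every character 3 times.
Starting from "iilhmr": after the first operation, "ihr"; after the second, "iiihhhrrr".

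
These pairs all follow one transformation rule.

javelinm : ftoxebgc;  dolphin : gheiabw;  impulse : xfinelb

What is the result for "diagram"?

The transformation: swap the first and last characters, then shift every letter 7 places backward in the alphabet (wrapping around).
So "diagram" becomes "fbtzktw".

fbtzktw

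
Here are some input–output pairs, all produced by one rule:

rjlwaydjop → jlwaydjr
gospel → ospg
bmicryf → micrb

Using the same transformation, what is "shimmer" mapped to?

himms

The pattern: delete the last 2 characters, then move the first character to the end.
On "shimmer": the first step gives "shimm", and the second then gives "himms".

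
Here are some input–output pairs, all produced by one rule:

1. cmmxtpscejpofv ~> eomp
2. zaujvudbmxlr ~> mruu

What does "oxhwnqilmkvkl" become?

The transformation: keep one character in every 3, starting at position 3 (positions 3rd, 6th, 9th, ...), then swap the front and back halves of the string.
Applying that to "oxhwnqilmkvkl" gives "mkhq".
(Check on "zaujvudbmxlr": → "uumr" → "mruu" ✓)

mkhq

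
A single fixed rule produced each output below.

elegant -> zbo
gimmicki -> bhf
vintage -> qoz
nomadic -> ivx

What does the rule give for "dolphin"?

Looking at the pairs, the operation is to keep one character in every 3, starting at position 1 (positions 1st, 4th, 7th, ...), then shift every letter 5 places backward in the alphabet (wrapping around).
For "dolphin" the result is "yki".

yki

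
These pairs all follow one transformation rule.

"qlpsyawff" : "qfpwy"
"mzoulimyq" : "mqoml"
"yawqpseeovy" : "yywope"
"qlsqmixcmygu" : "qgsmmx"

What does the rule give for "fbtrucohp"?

fptou

What's happening: keep every other character starting from the first (positions 1st, 3rd, 5th, ...), then take characters alternately from the front and the back (1st, last, 2nd, 2nd-last, ...).
On "fbtrucohp": the first step gives "ftuop", and the second then gives "fptou".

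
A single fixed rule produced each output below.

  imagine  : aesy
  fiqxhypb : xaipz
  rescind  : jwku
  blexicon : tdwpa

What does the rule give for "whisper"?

What's happening: shift every letter 8 places backward in the alphabet (wrapping around), then delete the last 3 characters.
On "whisper": the first step gives "ozakhwj", and the second then gives "ozak".

ozak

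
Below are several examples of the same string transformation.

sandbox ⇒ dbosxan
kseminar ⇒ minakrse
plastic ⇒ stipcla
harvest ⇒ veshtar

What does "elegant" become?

ganetle

The transformation: swap the first and last characters, then move the first 3 characters to the end (rotate left by 3).
Working it through for "elegant": intermediate "tlegane", final "ganetle".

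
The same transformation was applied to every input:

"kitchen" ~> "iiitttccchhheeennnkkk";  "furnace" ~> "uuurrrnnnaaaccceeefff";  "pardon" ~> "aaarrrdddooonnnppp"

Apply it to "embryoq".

In each case the input is transformed by: move the first character to the end, then repeat every character 3 times.
Applying both steps to "embryoq": "mbryoqe", then "mmmbbbrrryyyoooqqqeee".
(Check on "kitchen": → "itchenk" → "iiitttccchhheeennnkkk" ✓)

mmmbbbrrryyyoooqqqeee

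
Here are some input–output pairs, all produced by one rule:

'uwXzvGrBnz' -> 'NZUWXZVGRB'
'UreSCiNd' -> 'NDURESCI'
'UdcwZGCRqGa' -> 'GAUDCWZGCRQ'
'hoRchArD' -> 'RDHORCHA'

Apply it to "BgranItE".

TEBGRANI

Each output is the input with this applied: move the last 2 characters to the front (rotate right by 2), then convert every letter to uppercase.
Working it through for "BgranItE": intermediate "tEBgranI", final "TEBGRANI".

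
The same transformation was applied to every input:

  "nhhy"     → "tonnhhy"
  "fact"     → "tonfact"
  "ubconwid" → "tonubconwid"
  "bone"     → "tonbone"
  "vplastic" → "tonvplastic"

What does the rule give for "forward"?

The rule is to prepend "ton".
"forward" → "tonforward".

tonforward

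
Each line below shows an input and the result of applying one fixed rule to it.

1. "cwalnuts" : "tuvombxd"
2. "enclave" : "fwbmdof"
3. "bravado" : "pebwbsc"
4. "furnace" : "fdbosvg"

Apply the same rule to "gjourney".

zfosvpkh

The transformation: shift every letter 1 place forward in the alphabet (wrapping around), then reverse the string.
Working it through for "gjourney": intermediate "hkpvsofz", final "zfosvpkh".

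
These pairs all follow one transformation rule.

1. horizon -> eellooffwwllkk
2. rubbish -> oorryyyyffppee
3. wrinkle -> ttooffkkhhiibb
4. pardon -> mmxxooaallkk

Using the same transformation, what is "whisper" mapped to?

The transformation: shift every letter 3 places backward in the alphabet (wrapping around), then double every character.
Working it through for "whisper": intermediate "tefpmbo", final "tteeffppmmbboo".

tteeffppmmbboo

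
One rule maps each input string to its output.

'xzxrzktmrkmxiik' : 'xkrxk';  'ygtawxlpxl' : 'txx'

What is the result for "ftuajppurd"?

The rule is to keep one character in every 3, starting at position 3 (positions 3rd, 6th, 9th, ...).
For "ftuajppurd" the result is "upr".

upr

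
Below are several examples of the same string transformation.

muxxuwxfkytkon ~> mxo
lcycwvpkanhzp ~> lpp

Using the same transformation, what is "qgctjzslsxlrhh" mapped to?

qsh

The transformation: keep one character in every 3, starting at position 1 (positions 1st, 4th, 7th, ...), then keep every other character starting from the first (positions 1st, 3rd, 5th, ...).
Starting from "qgctjzslsxlrhh": after the first operation, "qtsxh"; after the second, "qsh".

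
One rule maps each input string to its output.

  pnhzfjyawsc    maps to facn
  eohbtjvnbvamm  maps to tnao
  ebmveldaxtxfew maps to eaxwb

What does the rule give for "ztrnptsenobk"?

Looking at the pairs, the operation is to keep one character in every 3, starting at position 2 (positions 2nd, 5th, 8th, ...), then move the first character to the end.
Starting from "ztrnptsenobk": after the first operation, "tpeb"; after the second, "pebt".

pebt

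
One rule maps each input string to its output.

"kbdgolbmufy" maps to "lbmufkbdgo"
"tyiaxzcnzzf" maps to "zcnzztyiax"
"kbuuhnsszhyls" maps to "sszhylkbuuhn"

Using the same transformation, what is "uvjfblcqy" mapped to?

blcquvjf

What's happening: delete the last character, then swap the front and back halves of the string.
Working it through for "uvjfblcqy": intermediate "uvjfblcq", final "blcquvjf".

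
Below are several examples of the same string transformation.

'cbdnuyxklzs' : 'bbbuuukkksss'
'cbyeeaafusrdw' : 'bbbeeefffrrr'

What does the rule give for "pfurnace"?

Looking at the pairs, the operation is to keep one character in every 3, starting at position 2 (positions 2nd, 5th, 8th, ...), then repeat every character 3 times.
Starting from "pfurnace": after the first operation, "fne"; after the second, "fffnnneee".

fffnnneee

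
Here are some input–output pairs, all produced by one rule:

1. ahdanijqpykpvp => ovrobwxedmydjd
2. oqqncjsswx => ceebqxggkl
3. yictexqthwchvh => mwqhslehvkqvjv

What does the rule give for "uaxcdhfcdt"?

iolqrvtqrh

Looking at the pairs, the operation is to shift every letter 12 places backward in the alphabet (wrapping around).
On "uaxcdhfcdt" that produces "iolqrvtqrh".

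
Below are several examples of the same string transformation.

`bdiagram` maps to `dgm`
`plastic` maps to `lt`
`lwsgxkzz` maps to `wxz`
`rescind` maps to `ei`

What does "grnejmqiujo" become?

rjio

Each output is the input with this applied: keep one character in every 3, starting at position 2 (positions 2nd, 5th, 8th, ...).
On "grnejmqiujo" that produces "rjio".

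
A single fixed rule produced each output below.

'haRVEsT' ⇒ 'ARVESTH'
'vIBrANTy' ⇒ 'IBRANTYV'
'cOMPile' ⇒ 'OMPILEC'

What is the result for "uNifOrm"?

Looking at the pairs, the operation is to move the first character to the end, then convert every letter to uppercase.
Working it through for "uNifOrm": intermediate "NifOrmu", final "NIFORMU".

NIFORMU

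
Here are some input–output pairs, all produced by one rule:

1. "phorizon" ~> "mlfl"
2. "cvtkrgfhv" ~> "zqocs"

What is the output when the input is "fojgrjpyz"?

Each output is the input with this applied: shift every letter 3 places backward in the alphabet (wrapping around), then keep every other character starting from the first (positions 1st, 3rd, 5th, ...).
Applying both steps to "fojgrjpyz": "clgdogmvw", then "cgomw".

cgomw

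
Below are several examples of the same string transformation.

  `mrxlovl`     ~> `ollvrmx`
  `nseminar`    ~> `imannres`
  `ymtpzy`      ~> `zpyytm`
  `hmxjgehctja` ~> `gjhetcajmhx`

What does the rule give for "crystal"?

The rule is to move the first 3 characters to the end (rotate left by 3), then swap each adjacent pair of characters (1↔2, 3↔4, ...).
On "crystal" that produces "tslarcy".

tslarcy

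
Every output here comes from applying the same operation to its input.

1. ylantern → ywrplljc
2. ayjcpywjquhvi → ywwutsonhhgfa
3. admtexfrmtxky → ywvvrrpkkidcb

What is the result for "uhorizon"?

Rule — shift every letter 2 places backward in the alphabet (wrapping around), then sort the characters into reverse alphabetical order.
Applying both steps to "uhorizon": "sfmpgxml", then "xspmmlgf".

xspmmlgf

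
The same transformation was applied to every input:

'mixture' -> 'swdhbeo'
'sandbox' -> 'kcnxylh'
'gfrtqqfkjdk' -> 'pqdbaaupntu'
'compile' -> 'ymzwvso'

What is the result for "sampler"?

kczwovb

Rule — shift every letter 10 places forward in the alphabet (wrapping around), then swap each adjacent pair of characters (1↔2, 3↔4, ...).
Working it through for "sampler": intermediate "ckwzvob", final "kczwovb".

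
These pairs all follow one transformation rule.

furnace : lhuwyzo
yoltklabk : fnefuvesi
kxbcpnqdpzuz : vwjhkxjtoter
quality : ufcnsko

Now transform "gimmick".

ggcweac

In each case the input is transformed by: move the first 2 characters to the end (rotate left by 2), then shift every letter 6 places backward in the alphabet (wrapping around).
On "gimmick": the first step gives "mmickgi", and the second then gives "ggcweac".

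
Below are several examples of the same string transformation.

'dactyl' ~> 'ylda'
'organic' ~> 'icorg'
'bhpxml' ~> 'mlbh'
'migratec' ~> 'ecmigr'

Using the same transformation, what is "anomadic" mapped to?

icanom

The pattern: move the last 2 characters to the front (rotate right by 2), then delete the last 2 characters.
On "anomadic": the first step gives "icanomad", and the second then gives "icanom".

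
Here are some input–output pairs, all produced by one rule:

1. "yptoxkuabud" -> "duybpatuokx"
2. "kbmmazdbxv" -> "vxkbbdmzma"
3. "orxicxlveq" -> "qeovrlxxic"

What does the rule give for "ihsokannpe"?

epinhnsaok

In each case the input is transformed by: move the last character to the front, then take characters alternately from the front and the back (1st, last, 2nd, 2nd-last, ...).
"ihsokannpe" → "eihsokannp" → "epinhnsaok".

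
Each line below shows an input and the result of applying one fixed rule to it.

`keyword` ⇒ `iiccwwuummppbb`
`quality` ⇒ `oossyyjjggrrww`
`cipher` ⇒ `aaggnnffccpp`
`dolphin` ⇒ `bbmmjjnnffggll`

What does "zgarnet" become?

Rule — shift every letter 2 places backward in the alphabet (wrapping around), then double every character.
For "zgarnet" the result is "xxeeyyppllccrr".

xxeeyyppllccrr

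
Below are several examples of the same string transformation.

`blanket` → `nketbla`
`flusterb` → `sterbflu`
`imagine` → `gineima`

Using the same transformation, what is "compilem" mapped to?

The pattern: move the first 3 characters to the end (rotate left by 3).
On "compilem" that produces "pilemcom".

pilemcom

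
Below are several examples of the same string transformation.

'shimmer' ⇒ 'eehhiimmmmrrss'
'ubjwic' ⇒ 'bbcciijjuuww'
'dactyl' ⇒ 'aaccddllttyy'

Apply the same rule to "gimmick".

ccggiiiikkmmmm

What's happening: double every character, then sort the characters into alphabetical order.
Working it through for "gimmick": intermediate "ggiimmmmiicckk", final "ccggiiiikkmmmm".
(Check on "ubjwic": → "uubbjjwwiicc" → "bbcciijjuuww" ✓)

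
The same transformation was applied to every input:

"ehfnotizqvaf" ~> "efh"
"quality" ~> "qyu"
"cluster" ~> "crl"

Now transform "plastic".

pcl

The transformation: take characters alternately from the front and the back (1st, last, 2nd, 2nd-last, ...), then keep only the first 3 characters.
For "plastic", step one produces "pcliats"; step two turns that into "pcl".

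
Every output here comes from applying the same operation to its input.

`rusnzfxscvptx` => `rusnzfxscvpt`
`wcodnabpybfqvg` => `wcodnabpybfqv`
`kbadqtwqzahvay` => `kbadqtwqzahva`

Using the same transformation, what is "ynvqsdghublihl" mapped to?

In each case the input is transformed by: delete the last character.
Applying that to "ynvqsdghublihl" gives "ynvqsdghublih".

ynvqsdghublih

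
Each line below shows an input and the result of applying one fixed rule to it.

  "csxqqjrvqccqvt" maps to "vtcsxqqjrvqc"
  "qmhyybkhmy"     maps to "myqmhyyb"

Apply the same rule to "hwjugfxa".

xahwju

The transformation: move the last 2 characters to the front (rotate right by 2), then delete the last 2 characters.
Applying both steps to "hwjugfxa": "xahwjugf", then "xahwju".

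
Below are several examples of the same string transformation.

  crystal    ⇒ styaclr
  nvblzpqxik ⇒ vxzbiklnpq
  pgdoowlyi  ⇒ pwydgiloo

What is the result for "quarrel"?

rruaelq

Each output is the input with this applied: sort the characters into alphabetical order, then move the last 3 characters to the front (rotate right by 3).
Applying both steps to "quarrel": "aelqrru", then "rruaelq".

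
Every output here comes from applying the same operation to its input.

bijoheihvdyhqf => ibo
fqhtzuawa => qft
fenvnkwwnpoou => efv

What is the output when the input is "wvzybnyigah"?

Rule — swap each adjacent pair of characters (1↔2, 3↔4, ...), then keep only the first 3 characters.
On "wvzybnyigah": the first step gives "vwyznbiyagh", and the second then gives "vwy".

vwy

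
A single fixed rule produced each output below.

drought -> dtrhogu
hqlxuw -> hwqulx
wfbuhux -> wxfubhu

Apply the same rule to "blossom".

bmlooss

The pattern: take characters alternately from the front and the back (1st, last, 2nd, 2nd-last, ...).
Doing the same to "blossom": "bmlooss".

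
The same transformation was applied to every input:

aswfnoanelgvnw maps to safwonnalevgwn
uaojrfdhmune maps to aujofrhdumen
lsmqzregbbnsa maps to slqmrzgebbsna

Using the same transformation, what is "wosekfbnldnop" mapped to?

What's happening: swap each adjacent pair of characters (1↔2, 3↔4, ...).
"wosekfbnldnop" → "owesfknbdlonp".

owesfknbdlonp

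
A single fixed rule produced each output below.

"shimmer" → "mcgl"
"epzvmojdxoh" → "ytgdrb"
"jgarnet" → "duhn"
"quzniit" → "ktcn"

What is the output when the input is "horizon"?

blth

The pattern: keep every other character starting from the first (positions 1st, 3rd, 5th, ...), then shift every letter 6 places backward in the alphabet (wrapping around).
"horizon" → "blth".
(Check on "quzniit": → "qzit" → "ktcn" ✓)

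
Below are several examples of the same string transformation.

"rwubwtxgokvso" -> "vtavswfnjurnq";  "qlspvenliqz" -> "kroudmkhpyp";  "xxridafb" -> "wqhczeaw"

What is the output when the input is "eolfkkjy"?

nkejjixd

In each case the input is transformed by: shift every letter 1 place backward in the alphabet (wrapping around), then move the first character to the end.
"eolfkkjy" → "dnkejjix" → "nkejjixd".
(Check on "xxridafb": → "wwqhczea" → "wqhczeaw" ✓)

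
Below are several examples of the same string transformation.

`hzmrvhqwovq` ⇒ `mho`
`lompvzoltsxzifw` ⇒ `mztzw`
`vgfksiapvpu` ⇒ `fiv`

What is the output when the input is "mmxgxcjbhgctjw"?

The transformation: keep one character in every 3, starting at position 3 (positions 3rd, 6th, 9th, ...).
Applying that to "mmxgxcjbhgctjw" gives "xcht".

xcht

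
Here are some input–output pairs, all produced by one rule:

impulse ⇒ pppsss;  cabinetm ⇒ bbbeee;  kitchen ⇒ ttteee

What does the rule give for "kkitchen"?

Looking at the pairs, the operation is to keep one character in every 3, starting at position 3 (positions 3rd, 6th, 9th, ...), then repeat every character 3 times.
So "kkitchen" becomes "iiihhh".

iiihhh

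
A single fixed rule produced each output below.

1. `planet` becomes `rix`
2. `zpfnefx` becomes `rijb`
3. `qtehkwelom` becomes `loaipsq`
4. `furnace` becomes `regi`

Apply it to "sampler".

Looking at the pairs, the operation is to shift every letter 4 places forward in the alphabet (wrapping around), then delete the first 3 characters.
"sampler" → "weqtpiv" → "tpiv".
(Check on "qtehkwelom": → "uxiloaipsq" → "loaipsq" ✓)

tpiv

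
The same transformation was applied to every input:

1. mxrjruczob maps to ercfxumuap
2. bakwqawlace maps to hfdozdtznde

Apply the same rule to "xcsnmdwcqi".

Rule — shift every letter 3 places forward in the alphabet (wrapping around), then reverse the string.
On "xcsnmdwcqi" that produces "ltfzgpqvfa".

ltfzgpqvfa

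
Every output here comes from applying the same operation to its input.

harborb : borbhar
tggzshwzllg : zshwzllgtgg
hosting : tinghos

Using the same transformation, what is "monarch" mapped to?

Each output is the input with this applied: move the first 3 characters to the end (rotate left by 3).
Doing the same to "monarch": "archmon".

archmon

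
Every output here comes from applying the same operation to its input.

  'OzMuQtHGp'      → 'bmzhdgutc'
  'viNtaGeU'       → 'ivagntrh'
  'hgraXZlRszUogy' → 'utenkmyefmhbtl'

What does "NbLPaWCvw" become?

aoycnjpij

In each case the input is transformed by: shift every letter 13 places forward in the alphabet (wrapping around) — i.e. ROT13, then convert every letter to lowercase.
On "NbLPaWCvw" that produces "aoycnjpij".
(Check on "OzMuQtHGp": → "BmZhDgUTc" → "bmzhdgutc" ✓)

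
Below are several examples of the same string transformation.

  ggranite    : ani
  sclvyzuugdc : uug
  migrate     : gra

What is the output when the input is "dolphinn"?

The transformation: move the last 2 characters to the front (rotate right by 2), then keep only the last 3 characters.
On "dolphinn": the first step gives "nndolphi", and the second then gives "phi".

phi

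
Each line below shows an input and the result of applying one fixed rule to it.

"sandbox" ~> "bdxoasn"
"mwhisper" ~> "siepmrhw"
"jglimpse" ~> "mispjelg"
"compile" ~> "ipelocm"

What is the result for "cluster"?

The transformation: move the first 3 characters to the end (rotate left by 3), then swap each adjacent pair of characters (1↔2, 3↔4, ...).
So "cluster" becomes "tsrelcu".

tsrelcu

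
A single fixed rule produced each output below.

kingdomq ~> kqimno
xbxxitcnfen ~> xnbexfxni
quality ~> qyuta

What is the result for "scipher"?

Looking at the pairs, the operation is to take characters alternately from the front and the back (1st, last, 2nd, 2nd-last, ...), then delete the last 2 characters.
For "scipher", step one produces "srceihp"; step two turns that into "srcei".

srcei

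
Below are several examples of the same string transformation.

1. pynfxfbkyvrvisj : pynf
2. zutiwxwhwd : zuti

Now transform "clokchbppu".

The transformation: keep only the first 4 characters.
Doing the same to "clokchbppu": "clok".

clok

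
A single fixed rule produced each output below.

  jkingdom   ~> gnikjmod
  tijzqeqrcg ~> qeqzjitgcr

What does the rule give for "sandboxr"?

bdnasrxo

The transformation: reverse the string, then move the first 3 characters to the end (rotate left by 3).
For "sandboxr", step one produces "rxobdnas"; step two turns that into "bdnasrxo".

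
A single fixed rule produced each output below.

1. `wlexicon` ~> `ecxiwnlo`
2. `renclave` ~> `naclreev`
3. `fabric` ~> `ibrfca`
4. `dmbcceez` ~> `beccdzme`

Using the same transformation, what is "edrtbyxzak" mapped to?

The pattern: take characters alternately from the front and the back (1st, last, 2nd, 2nd-last, ...), then swap the front and back halves of the string.
Applying both steps to "edrtbyxzak": "ekdarztxby", then "ztxbyekdar".

ztxbyekdar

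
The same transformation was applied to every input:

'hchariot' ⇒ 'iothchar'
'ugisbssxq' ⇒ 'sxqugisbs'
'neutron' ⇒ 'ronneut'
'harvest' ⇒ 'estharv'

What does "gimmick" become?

ickgimm

Each output is the input with this applied: move the last 3 characters to the front (rotate right by 3).
For "gimmick" the result is "ickgimm".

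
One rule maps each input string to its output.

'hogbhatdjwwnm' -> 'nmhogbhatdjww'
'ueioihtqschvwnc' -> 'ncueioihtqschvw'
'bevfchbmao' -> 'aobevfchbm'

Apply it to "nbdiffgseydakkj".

kjnbdiffgseydak

What's happening: move the last 2 characters to the front (rotate right by 2).
Doing the same to "nbdiffgseydakkj": "kjnbdiffgseydak".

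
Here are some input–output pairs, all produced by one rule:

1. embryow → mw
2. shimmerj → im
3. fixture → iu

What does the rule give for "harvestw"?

ht

Looking at the pairs, the operation is to sort the characters into alphabetical order, then keep one character in every 3, starting at position 3 (positions 3rd, 6th, 9th, ...).
"harvestw" → "ht".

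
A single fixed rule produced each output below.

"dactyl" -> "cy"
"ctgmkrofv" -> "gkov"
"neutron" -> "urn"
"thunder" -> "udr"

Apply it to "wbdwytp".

The rule is to keep every other character starting from the first (positions 1st, 3rd, 5th, ...), then delete the first character.
Starting from "wbdwytp": after the first operation, "wdyp"; after the second, "dyp".

dyp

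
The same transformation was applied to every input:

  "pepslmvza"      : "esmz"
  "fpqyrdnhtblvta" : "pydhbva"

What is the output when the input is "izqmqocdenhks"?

Rule — keep every other character starting from the second (positions 2nd, 4th, 6th, ...).
For "izqmqocdenhks" the result is "zmodnk".

zmodnk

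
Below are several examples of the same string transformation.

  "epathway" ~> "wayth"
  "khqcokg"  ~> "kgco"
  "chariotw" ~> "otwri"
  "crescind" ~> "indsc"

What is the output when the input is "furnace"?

cena

The pattern: delete the first 3 characters, then move the first 2 characters to the end (rotate left by 2).
On "furnace": the first step gives "nace", and the second then gives "cena".
(Check on "epathway": → "thway" → "wayth" ✓)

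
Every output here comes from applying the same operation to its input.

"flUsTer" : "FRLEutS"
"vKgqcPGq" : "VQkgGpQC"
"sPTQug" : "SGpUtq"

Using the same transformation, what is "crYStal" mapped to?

CLRAyTs

Rule — take characters alternately from the front and the back (1st, last, 2nd, 2nd-last, ...), then flip the case of every letter.
On "crYStal": the first step gives "clraYtS", and the second then gives "CLRAyTs".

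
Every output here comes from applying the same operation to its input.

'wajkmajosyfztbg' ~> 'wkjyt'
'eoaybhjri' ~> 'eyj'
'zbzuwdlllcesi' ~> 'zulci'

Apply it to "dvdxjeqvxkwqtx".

The pattern: keep one character in every 3, starting at position 1 (positions 1st, 4th, 7th, ...).
For "dvdxjeqvxkwqtx" the result is "dxqkt".

dxqkt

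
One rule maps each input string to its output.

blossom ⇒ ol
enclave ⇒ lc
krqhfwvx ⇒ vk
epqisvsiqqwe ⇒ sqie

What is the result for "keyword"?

re

Each output is the input with this applied: sort the characters into reverse alphabetical order, then keep one character in every 3, starting at position 3 (positions 3rd, 6th, 9th, ...).
Starting from "keyword": after the first operation, "ywroked"; after the second, "re".
(Check on "krqhfwvx": → "xwvrqkhf" → "vk" ✓)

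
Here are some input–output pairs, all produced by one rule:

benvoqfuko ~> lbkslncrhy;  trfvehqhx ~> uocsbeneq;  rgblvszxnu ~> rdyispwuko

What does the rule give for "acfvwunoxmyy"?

vzcstrklujvx

The rule is to swap the first and last characters, then shift every letter 3 places backward in the alphabet (wrapping around).
For "acfvwunoxmyy", step one produces "ycfvwunoxmya"; step two turns that into "vzcstrklujvx".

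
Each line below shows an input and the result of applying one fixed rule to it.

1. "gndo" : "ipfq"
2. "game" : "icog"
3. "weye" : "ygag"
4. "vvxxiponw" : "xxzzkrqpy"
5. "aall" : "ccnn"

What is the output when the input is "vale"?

Looking at the pairs, the operation is to shift every letter 2 places forward in the alphabet (wrapping around).
Doing the same to "vale": "xcng".

xcng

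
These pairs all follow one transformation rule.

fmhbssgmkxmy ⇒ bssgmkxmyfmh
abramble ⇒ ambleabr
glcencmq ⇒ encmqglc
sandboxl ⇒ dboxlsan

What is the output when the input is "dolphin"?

phindol

Rule — move the first 3 characters to the end (rotate left by 3).
"dolphin" → "phindol".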